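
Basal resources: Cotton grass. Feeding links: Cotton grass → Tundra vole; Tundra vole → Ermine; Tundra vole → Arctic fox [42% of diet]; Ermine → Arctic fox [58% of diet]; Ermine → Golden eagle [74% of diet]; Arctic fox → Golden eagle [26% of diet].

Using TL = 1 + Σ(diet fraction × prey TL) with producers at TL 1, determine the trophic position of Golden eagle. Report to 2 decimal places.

Tundra vole: 1 + 1 = 2
Ermine: 1 + 2 = 3
Arctic fox: 1 + (0.42×2 + 0.58×3) = 3.58
Golden eagle: 1 + (0.74×3 + 0.26×3.58) = 4.1508

4.15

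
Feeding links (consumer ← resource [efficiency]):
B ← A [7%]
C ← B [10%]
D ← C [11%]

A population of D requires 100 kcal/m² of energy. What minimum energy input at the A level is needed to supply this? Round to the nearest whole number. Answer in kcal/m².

Cumulative transfer efficiency: 0.07 × 0.1 × 0.11 = 0.00077
A energy = 100 / 0.00077 = 129870 kcal/m²

129870 kcal/m²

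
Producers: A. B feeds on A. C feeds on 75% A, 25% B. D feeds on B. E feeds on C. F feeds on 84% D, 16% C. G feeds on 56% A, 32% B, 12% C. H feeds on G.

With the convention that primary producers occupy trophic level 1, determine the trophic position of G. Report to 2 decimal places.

2.47

B: 1 + 1 = 2
C: 1 + (0.75×1 + 0.25×2) = 2.25
D: 1 + 2 = 3
E: 1 + 2.25 = 3.25
F: 1 + (0.84×3 + 0.16×2.25) = 3.88
G: 1 + (0.56×1 + 0.32×2 + 0.12×2.25) = 2.47
H: 1 + 2.47 = 3.47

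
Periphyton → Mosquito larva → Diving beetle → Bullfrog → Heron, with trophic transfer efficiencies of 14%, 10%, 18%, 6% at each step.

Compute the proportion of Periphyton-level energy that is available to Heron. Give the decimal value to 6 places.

Product of link efficiencies: 0.14 × 0.1 × 0.18 × 0.06 = 0.0001512

0.000151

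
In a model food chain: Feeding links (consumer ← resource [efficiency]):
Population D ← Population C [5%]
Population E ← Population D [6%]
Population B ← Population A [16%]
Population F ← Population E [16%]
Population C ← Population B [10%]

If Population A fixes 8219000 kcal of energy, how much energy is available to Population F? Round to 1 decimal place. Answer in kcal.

63.1 kcal

Population B: 8219000 × 0.16 = 1315040 kcal
Population C: 1315040 × 0.1 = 131504 kcal
Population D: 131504 × 0.05 = 6575.2 kcal
Population E: 6575.2 × 0.06 = 394.512 kcal
Population F: 394.512 × 0.16 = 63.12192 kcal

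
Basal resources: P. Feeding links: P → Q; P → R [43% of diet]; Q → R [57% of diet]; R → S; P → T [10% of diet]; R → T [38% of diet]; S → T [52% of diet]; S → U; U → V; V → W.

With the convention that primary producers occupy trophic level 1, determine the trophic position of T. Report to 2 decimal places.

3.93

Q: 1 + 1 = 2
R: 1 + (0.43×1 + 0.57×2) = 2.57
S: 1 + 2.57 = 3.57
T: 1 + (0.1×1 + 0.38×2.57 + 0.52×3.57) = 3.933
U: 1 + 3.57 = 4.57
V: 1 + 4.57 = 5.57
W: 1 + 5.57 = 6.57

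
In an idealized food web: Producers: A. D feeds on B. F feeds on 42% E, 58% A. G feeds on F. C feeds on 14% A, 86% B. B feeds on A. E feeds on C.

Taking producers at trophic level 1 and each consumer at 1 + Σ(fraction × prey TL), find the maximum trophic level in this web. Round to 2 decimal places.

4.20

B: 1 + 1 = 2
C: 1 + (0.14×1 + 0.86×2) = 2.86
D: 1 + 2 = 3
E: 1 + 2.86 = 3.86
F: 1 + (0.42×3.86 + 0.58×1) = 3.2012
G: 1 + 3.2012 = 4.2012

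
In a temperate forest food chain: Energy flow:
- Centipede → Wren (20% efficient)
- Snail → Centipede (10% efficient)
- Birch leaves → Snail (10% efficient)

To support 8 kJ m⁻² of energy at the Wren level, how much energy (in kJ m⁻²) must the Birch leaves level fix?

Cumulative transfer efficiency: 0.1 × 0.1 × 0.2 = 0.002
Birch leaves energy = 8 / 0.002 = 4000 kJ m⁻²

4000 kJ m⁻²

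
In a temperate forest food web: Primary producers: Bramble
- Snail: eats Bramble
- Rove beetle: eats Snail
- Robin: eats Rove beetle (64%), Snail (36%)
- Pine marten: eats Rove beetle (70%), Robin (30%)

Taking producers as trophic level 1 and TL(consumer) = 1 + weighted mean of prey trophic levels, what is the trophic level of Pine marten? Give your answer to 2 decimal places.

4.19

Snail: 1 + 1 = 2
Rove beetle: 1 + 2 = 3
Robin: 1 + (0.64×3 + 0.36×2) = 3.64
Pine marten: 1 + (0.7×3 + 0.3×3.64) = 4.192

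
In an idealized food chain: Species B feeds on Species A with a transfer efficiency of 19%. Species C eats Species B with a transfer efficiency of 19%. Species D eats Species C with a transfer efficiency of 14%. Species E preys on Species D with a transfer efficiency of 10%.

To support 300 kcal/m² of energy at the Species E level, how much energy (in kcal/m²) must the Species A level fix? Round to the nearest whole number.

593589 kcal/m²

Cumulative transfer efficiency: 0.19 × 0.19 × 0.14 × 0.1 = 0.0005054
Species A energy = 300 / 0.0005054 = 593589 kcal/m²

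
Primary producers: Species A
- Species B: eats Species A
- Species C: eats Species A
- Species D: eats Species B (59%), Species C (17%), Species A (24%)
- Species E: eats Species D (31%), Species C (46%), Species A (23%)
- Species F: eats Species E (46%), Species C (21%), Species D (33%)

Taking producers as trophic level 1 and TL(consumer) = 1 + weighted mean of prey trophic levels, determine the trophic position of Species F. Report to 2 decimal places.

3.71

Species B: 1 + 1 = 2
Species C: 1 + 1 = 2
Species D: 1 + (0.59×2 + 0.17×2 + 0.24×1) = 2.76
Species E: 1 + (0.31×2.76 + 0.46×2 + 0.23×1) = 3.0056
Species F: 1 + (0.46×3.0056 + 0.21×2 + 0.33×2.76) = 3.713376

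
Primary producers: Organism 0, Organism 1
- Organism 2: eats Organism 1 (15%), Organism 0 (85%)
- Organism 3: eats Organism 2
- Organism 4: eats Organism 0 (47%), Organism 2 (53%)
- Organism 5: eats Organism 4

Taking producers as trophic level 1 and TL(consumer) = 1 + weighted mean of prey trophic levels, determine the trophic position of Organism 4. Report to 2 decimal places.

2.53

Organism 2: 1 + (0.15×1 + 0.85×1) = 2
Organism 3: 1 + 2 = 3
Organism 4: 1 + (0.47×1 + 0.53×2) = 2.53
Organism 5: 1 + 2.53 = 3.53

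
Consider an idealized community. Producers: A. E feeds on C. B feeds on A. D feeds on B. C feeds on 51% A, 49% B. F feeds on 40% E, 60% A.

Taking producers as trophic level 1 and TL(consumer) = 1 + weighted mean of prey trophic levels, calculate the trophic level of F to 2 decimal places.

3.00

B: 1 + 1 = 2
C: 1 + (0.51×1 + 0.49×2) = 2.49
D: 1 + 2 = 3
E: 1 + 2.49 = 3.49
F: 1 + (0.4×3.49 + 0.6×1) = 2.996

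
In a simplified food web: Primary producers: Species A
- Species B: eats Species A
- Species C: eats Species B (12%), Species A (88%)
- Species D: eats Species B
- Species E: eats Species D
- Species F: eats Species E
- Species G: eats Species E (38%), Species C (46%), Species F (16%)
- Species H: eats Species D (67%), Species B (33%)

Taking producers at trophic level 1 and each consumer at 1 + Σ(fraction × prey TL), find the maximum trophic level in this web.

Species B: 1 + 1 = 2
Species C: 1 + (0.12×2 + 0.88×1) = 2.12
Species D: 1 + 2 = 3
Species E: 1 + 3 = 4
Species F: 1 + 4 = 5
Species G: 1 + (0.38×4 + 0.46×2.12 + 0.16×5) = 4.2952
Species H: 1 + (0.67×3 + 0.33×2) = 3.67

5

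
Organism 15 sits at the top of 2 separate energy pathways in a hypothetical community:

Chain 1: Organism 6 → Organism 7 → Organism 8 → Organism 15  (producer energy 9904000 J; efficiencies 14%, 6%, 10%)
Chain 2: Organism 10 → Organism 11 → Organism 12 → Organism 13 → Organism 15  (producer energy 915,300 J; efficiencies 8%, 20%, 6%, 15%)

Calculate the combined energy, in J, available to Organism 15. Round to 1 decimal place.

8451.2 J

Chain 1: 9904000 × 0.14 × 0.06 × 0.1 = 8319.36 J
Chain 2: 915300 × 0.08 × 0.2 × 0.06 × 0.15 = 131.8032 J
Total at Organism 15: 8319.36 + 131.8032 = 8451.1632 J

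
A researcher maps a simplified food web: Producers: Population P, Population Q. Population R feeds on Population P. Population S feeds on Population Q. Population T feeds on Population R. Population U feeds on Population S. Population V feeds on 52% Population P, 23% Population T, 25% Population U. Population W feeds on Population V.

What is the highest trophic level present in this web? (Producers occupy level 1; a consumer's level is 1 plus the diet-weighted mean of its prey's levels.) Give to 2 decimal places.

3.96

Population R: 1 + 1 = 2
Population S: 1 + 1 = 2
Population T: 1 + 2 = 3
Population U: 1 + 2 = 3
Population V: 1 + (0.52×1 + 0.23×3 + 0.25×3) = 2.96
Population W: 1 + 2.96 = 3.96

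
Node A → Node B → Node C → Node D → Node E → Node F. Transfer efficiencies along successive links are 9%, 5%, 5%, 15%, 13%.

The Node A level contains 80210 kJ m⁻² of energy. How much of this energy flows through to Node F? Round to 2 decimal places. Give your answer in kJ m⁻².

Node B: 80210 × 0.09 = 7218.9 kJ m⁻²
Node C: 7218.9 × 0.05 = 360.945 kJ m⁻²
Node D: 360.945 × 0.05 = 18.04725 kJ m⁻²
Node E: 18.04725 × 0.15 = 2.7070875 kJ m⁻²
Node F: 2.7070875 × 0.13 = 0.351921375 kJ m⁻²

0.35 kJ m⁻²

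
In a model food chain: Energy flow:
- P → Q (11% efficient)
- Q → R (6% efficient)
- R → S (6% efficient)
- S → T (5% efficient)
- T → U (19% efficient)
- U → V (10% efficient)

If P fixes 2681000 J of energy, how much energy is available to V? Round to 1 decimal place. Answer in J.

1.0 J

Q: 2681000 × 0.11 = 294910 J
R: 294910 × 0.06 = 17694.6 J
S: 17694.6 × 0.06 = 1061.676 J
T: 1061.676 × 0.05 = 53.0838 J
U: 53.0838 × 0.19 = 10.085922 J
V: 10.085922 × 0.1 = 1.0085922 J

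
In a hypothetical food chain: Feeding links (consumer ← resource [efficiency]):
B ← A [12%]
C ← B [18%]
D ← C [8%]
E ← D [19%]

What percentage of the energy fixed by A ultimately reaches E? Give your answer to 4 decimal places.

0.0328%

Product of link efficiencies: 0.12 × 0.18 × 0.08 × 0.19 = 0.00032832
As a percentage: 0.00032832 × 100 = 0.0328%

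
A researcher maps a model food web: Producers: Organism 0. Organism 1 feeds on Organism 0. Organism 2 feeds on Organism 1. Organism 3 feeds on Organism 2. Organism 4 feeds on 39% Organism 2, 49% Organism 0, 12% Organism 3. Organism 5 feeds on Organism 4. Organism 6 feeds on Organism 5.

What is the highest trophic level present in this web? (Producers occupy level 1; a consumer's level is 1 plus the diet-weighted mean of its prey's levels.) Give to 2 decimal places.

Organism 1: 1 + 1 = 2
Organism 2: 1 + 2 = 3
Organism 3: 1 + 3 = 4
Organism 4: 1 + (0.39×3 + 0.49×1 + 0.12×4) = 3.14
Organism 5: 1 + 3.14 = 4.14
Organism 6: 1 + 4.14 = 5.14

5.14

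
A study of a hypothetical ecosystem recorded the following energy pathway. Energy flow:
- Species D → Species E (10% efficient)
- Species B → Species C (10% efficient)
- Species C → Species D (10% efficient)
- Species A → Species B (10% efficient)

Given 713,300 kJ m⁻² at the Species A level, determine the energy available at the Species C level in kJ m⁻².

Species B: 713300 × 0.1 = 71330 kJ m⁻²
Species C: 71330 × 0.1 = 7133 kJ m⁻²

7133 kJ m⁻²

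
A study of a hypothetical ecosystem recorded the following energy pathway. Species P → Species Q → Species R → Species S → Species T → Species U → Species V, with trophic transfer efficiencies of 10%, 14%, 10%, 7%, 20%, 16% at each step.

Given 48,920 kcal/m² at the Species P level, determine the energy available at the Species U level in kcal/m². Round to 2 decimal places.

Species Q: 48920 × 0.1 = 4892 kcal/m²
Species R: 4892 × 0.14 = 684.88 kcal/m²
Species S: 684.88 × 0.1 = 68.488 kcal/m²
Species T: 68.488 × 0.07 = 4.79416 kcal/m²
Species U: 4.79416 × 0.2 = 0.958832 kcal/m²

0.96 kcal/m²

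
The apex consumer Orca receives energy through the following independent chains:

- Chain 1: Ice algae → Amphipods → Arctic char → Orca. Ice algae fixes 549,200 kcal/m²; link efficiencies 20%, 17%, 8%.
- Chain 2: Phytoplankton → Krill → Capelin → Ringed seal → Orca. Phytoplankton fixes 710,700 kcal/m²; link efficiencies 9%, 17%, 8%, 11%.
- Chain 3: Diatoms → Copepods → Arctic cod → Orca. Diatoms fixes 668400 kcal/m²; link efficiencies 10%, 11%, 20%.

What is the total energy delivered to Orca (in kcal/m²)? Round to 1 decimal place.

Chain 1: 549200 × 0.2 × 0.17 × 0.08 = 1493.824 kcal/m²
Chain 2: 710700 × 0.09 × 0.17 × 0.08 × 0.11 = 95.688648 kcal/m²
Chain 3: 668400 × 0.1 × 0.11 × 0.2 = 1470.48 kcal/m²
Total at Orca: 1493.824 + 95.688648 + 1470.48 = 3059.992648 kcal/m²

3060.0 kcal/m²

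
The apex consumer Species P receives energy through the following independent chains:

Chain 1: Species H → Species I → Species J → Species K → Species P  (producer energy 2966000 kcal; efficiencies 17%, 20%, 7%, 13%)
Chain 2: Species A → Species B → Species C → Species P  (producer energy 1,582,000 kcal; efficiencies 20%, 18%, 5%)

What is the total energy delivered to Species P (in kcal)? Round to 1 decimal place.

3765.3 kcal

Chain 1: 2966000 × 0.17 × 0.2 × 0.07 × 0.13 = 917.6804 kcal
Chain 2: 1582000 × 0.2 × 0.18 × 0.05 = 2847.6 kcal
Total at Species P: 917.6804 + 2847.6 = 3765.2804 kcal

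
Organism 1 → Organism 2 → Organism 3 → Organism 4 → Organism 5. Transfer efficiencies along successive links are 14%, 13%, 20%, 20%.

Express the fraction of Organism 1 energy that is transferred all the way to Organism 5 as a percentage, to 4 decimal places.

0.0728%

Product of link efficiencies: 0.14 × 0.13 × 0.2 × 0.2 = 0.000728
As a percentage: 0.000728 × 100 = 0.0728%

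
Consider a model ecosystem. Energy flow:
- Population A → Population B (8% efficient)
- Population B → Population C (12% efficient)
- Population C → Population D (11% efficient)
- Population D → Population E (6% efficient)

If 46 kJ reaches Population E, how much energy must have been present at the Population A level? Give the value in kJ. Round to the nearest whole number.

Cumulative transfer efficiency: 0.08 × 0.12 × 0.11 × 0.06 = 0.00006336
Population A energy = 46 / 0.00006336 = 726010 kJ

726010 kJ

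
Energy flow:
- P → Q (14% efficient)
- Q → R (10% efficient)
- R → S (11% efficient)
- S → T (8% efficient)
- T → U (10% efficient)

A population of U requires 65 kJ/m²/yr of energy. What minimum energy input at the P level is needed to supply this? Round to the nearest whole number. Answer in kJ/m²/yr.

5275974 kJ/m²/yr

Cumulative transfer efficiency: 0.14 × 0.1 × 0.11 × 0.08 × 0.1 = 0.00001232
P energy = 65 / 0.00001232 = 5275974 kJ/m²/yr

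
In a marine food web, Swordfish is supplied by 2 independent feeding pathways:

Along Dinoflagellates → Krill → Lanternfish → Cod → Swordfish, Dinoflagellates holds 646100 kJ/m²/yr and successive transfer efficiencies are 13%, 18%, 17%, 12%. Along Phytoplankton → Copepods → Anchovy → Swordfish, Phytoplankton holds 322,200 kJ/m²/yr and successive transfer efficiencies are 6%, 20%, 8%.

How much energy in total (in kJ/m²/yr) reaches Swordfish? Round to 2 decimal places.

Via Dinoflagellates: 646100 × 0.13 × 0.18 × 0.17 × 0.12 = 308.422296 kJ/m²/yr
Via Phytoplankton: 322200 × 0.06 × 0.2 × 0.08 = 309.312 kJ/m²/yr
Total at Swordfish: 308.422296 + 309.312 = 617.734296 kJ/m²/yr

617.73 kJ/m²/yr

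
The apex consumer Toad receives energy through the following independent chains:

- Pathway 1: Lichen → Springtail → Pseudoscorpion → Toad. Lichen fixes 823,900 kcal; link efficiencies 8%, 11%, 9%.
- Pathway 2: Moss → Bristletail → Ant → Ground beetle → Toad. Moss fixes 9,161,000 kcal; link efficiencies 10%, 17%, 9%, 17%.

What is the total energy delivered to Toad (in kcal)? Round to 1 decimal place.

3035.3 kcal

Pathway 1: 823900 × 0.08 × 0.11 × 0.09 = 652.5288 kcal
Pathway 2: 9161000 × 0.1 × 0.17 × 0.09 × 0.17 = 2382.7761 kcal
Total at Toad: 652.5288 + 2382.7761 = 3035.3049 kcal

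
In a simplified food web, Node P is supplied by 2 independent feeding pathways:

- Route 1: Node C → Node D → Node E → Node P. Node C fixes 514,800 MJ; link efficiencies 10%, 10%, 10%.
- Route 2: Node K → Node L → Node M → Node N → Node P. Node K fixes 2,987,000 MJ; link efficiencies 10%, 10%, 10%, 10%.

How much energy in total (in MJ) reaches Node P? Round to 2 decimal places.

Route 1: 514800 × 0.1 × 0.1 × 0.1 = 514.8 MJ
Route 2: 2987000 × 0.1 × 0.1 × 0.1 × 0.1 = 298.7 MJ
Total at Node P: 514.8 + 298.7 = 813.5 MJ

813.50 MJ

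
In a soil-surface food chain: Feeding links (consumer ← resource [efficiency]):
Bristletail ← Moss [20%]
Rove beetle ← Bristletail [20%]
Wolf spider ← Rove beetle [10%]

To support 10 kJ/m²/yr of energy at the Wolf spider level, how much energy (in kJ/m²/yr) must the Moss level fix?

Cumulative transfer efficiency: 0.2 × 0.2 × 0.1 = 0.004
Moss energy = 10 / 0.004 = 2500 kJ/m²/yr

2500 kJ/m²/yr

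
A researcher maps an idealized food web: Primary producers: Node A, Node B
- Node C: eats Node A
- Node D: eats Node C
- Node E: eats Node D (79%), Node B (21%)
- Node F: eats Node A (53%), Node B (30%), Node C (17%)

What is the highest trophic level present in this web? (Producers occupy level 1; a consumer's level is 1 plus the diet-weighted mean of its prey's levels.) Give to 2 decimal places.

3.58

Node C: 1 + 1 = 2
Node D: 1 + 2 = 3
Node E: 1 + (0.79×3 + 0.21×1) = 3.58
Node F: 1 + (0.53×1 + 0.3×1 + 0.17×2) = 2.17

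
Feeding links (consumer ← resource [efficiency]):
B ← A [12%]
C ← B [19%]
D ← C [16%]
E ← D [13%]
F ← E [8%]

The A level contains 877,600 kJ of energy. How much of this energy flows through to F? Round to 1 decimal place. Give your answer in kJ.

33.3 kJ

B: 877600 × 0.12 = 105312 kJ
C: 105312 × 0.19 = 20009.28 kJ
D: 20009.28 × 0.16 = 3201.4848 kJ
E: 3201.4848 × 0.13 = 416.193024 kJ
F: 416.193024 × 0.08 = 33.29544192 kJ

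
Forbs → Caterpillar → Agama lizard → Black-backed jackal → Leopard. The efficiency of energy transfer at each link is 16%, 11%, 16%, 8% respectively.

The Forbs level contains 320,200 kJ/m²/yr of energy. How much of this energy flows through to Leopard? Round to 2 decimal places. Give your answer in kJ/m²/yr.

Caterpillar: 320200 × 0.16 = 51232 kJ/m²/yr
Agama lizard: 51232 × 0.11 = 5635.52 kJ/m²/yr
Black-backed jackal: 5635.52 × 0.16 = 901.6832 kJ/m²/yr
Leopard: 901.6832 × 0.08 = 72.134656 kJ/m²/yr

72.13 kJ/m²/yr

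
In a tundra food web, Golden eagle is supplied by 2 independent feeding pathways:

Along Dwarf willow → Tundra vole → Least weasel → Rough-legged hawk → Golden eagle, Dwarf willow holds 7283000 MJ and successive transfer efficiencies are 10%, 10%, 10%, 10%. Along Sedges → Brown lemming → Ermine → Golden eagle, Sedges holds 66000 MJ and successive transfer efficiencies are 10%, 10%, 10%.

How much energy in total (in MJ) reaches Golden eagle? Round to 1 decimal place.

794.3 MJ

Via Dwarf willow: 7283000 × 0.1 × 0.1 × 0.1 × 0.1 = 728.3 MJ
Via Sedges: 66000 × 0.1 × 0.1 × 0.1 = 66 MJ
Total at Golden eagle: 728.3 + 66 = 794.3 MJ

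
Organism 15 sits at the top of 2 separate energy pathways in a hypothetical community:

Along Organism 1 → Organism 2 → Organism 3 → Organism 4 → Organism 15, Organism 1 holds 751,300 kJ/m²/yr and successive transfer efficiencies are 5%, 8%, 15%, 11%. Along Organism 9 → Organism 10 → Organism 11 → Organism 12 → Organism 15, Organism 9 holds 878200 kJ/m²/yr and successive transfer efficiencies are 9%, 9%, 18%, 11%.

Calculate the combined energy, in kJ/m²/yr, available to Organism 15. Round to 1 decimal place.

190.4 kJ/m²/yr

Via Organism 1: 751300 × 0.05 × 0.08 × 0.15 × 0.11 = 49.5858 kJ/m²/yr
Via Organism 9: 878200 × 0.09 × 0.09 × 0.18 × 0.11 = 140.845716 kJ/m²/yr
Total at Organism 15: 49.5858 + 140.845716 = 190.431516 kJ/m²/yr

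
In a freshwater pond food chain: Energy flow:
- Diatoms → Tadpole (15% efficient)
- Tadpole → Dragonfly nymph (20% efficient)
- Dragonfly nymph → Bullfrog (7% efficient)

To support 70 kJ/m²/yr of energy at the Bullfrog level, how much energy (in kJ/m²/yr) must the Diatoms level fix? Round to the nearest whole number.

33333 kJ/m²/yr

Cumulative transfer efficiency: 0.15 × 0.2 × 0.07 = 0.0021
Diatoms energy = 70 / 0.0021 = 33333 kJ/m²/yr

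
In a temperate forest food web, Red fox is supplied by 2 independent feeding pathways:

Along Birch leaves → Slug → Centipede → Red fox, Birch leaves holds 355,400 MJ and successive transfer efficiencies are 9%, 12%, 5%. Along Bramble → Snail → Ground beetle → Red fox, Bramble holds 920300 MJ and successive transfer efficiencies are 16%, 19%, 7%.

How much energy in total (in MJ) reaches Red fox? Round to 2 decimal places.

Via Birch leaves: 355400 × 0.09 × 0.12 × 0.05 = 191.916 MJ
Via Bramble: 920300 × 0.16 × 0.19 × 0.07 = 1958.3984 MJ
Total at Red fox: 191.916 + 1958.3984 = 2150.3144 MJ

2150.31 MJ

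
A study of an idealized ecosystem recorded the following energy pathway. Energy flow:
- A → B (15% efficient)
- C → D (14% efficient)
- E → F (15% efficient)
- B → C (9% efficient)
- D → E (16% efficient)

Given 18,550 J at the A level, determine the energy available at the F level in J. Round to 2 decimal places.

B: 18550 × 0.15 = 2782.5 J
C: 2782.5 × 0.09 = 250.425 J
D: 250.425 × 0.14 = 35.0595 J
E: 35.0595 × 0.16 = 5.60952 J
F: 5.60952 × 0.15 = 0.841428 J

0.84 J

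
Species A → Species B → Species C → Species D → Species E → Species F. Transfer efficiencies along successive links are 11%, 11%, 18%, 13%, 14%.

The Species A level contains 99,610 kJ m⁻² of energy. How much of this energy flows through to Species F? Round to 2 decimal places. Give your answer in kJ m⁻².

3.95 kJ m⁻²

Species B: 99610 × 0.11 = 10957.1 kJ m⁻²
Species C: 10957.1 × 0.11 = 1205.281 kJ m⁻²
Species D: 1205.281 × 0.18 = 216.95058 kJ m⁻²
Species E: 216.95058 × 0.13 = 28.2035754 kJ m⁻²
Species F: 28.2035754 × 0.14 = 3.948500556 kJ m⁻²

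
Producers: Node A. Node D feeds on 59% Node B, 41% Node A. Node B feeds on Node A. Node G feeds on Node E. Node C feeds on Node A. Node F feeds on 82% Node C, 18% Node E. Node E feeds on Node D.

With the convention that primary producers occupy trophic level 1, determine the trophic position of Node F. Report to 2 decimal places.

Node B: 1 + 1 = 2
Node C: 1 + 1 = 2
Node D: 1 + (0.59×2 + 0.41×1) = 2.59
Node E: 1 + 2.59 = 3.59
Node F: 1 + (0.82×2 + 0.18×3.59) = 3.2862
Node G: 1 + 3.59 = 4.59

3.29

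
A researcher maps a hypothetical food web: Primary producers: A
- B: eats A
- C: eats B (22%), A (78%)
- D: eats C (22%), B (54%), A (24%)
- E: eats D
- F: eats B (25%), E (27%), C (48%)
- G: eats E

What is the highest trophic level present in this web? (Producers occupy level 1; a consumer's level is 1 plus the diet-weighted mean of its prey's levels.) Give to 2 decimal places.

B: 1 + 1 = 2
C: 1 + (0.22×2 + 0.78×1) = 2.22
D: 1 + (0.22×2.22 + 0.54×2 + 0.24×1) = 2.8084
E: 1 + 2.8084 = 3.8084
F: 1 + (0.25×2 + 0.27×3.8084 + 0.48×2.22) = 3.593868
G: 1 + 3.8084 = 4.8084

4.81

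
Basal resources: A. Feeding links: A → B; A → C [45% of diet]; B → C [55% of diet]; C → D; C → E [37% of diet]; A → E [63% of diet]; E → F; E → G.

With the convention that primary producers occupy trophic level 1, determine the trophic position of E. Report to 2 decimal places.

B: 1 + 1 = 2
C: 1 + (0.45×1 + 0.55×2) = 2.55
D: 1 + 2.55 = 3.55
E: 1 + (0.37×2.55 + 0.63×1) = 2.5735
F: 1 + 2.5735 = 3.5735
G: 1 + 2.5735 = 3.5735

2.57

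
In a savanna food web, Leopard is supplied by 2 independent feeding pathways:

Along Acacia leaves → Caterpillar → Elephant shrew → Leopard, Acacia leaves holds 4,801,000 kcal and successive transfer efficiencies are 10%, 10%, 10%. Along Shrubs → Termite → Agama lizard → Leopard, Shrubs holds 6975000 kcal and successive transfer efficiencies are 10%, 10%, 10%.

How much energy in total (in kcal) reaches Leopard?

11776 kcal

Via Acacia leaves: 4801000 × 0.1 × 0.1 × 0.1 = 4801 kcal
Via Shrubs: 6975000 × 0.1 × 0.1 × 0.1 = 6975 kcal
Total at Leopard: 4801 + 6975 = 11776 kcal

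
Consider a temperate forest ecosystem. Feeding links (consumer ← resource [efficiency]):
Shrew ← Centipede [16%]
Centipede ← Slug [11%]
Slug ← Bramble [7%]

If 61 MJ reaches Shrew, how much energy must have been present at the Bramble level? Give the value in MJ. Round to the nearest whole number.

49513 MJ

Cumulative transfer efficiency: 0.07 × 0.11 × 0.16 = 0.001232
Bramble energy = 61 / 0.001232 = 49513 MJ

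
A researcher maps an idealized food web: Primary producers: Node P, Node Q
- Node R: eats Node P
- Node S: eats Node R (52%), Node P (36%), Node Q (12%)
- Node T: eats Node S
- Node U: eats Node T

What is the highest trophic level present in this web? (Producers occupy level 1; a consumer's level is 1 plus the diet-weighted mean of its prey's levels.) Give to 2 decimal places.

4.52

Node R: 1 + 1 = 2
Node S: 1 + (0.52×2 + 0.36×1 + 0.12×1) = 2.52
Node T: 1 + 2.52 = 3.52
Node U: 1 + 3.52 = 4.52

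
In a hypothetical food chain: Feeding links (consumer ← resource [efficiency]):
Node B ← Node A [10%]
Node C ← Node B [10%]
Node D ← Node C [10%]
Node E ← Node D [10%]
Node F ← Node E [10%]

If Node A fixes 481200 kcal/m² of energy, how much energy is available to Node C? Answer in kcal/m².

Node B: 481200 × 0.1 = 48120 kcal/m²
Node C: 48120 × 0.1 = 4812 kcal/m²

4812 kcal/m²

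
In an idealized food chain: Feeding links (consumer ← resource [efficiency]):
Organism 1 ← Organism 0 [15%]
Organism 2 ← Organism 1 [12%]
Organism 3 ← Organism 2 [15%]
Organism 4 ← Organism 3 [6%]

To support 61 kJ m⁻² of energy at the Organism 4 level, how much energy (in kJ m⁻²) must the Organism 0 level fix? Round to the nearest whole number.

376543 kJ m⁻²

Cumulative transfer efficiency: 0.15 × 0.12 × 0.15 × 0.06 = 0.000162
Organism 0 energy = 61 / 0.000162 = 376543 kJ m⁻²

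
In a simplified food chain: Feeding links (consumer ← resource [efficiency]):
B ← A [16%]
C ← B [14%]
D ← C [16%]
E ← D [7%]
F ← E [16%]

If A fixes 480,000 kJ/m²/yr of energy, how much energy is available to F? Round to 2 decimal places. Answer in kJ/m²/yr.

B: 480000 × 0.16 = 76800 kJ/m²/yr
C: 76800 × 0.14 = 10752 kJ/m²/yr
D: 10752 × 0.16 = 1720.32 kJ/m²/yr
E: 1720.32 × 0.07 = 120.4224 kJ/m²/yr
F: 120.4224 × 0.16 = 19.267584 kJ/m²/yr

19.27 kJ/m²/yr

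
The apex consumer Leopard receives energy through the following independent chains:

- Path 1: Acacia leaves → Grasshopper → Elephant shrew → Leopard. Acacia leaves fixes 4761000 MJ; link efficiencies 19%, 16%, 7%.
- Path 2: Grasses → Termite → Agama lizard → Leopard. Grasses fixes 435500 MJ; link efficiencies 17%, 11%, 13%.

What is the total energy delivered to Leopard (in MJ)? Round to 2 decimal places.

11190.11 MJ

Path 1: 4761000 × 0.19 × 0.16 × 0.07 = 10131.408 MJ
Path 2: 435500 × 0.17 × 0.11 × 0.13 = 1058.7005 MJ
Total at Leopard: 10131.408 + 1058.7005 = 11190.1085 MJ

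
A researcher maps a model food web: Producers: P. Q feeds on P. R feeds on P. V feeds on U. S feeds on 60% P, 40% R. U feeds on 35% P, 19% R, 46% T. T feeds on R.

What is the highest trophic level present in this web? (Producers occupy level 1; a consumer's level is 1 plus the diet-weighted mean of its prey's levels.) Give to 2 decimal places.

4.11

Q: 1 + 1 = 2
R: 1 + 1 = 2
S: 1 + (0.6×1 + 0.4×2) = 2.4
T: 1 + 2 = 3
U: 1 + (0.35×1 + 0.19×2 + 0.46×3) = 3.11
V: 1 + 3.11 = 4.11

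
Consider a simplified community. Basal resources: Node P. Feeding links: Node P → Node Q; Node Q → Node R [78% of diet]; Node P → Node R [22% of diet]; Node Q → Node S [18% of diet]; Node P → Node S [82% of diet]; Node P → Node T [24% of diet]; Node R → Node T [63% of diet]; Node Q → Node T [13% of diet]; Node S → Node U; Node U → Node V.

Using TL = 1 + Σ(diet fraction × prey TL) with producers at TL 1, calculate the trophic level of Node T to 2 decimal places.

Node Q: 1 + 1 = 2
Node R: 1 + (0.78×2 + 0.22×1) = 2.78
Node S: 1 + (0.18×2 + 0.82×1) = 2.18
Node T: 1 + (0.24×1 + 0.63×2.78 + 0.13×2) = 3.2514
Node U: 1 + 2.18 = 3.18
Node V: 1 + 3.18 = 4.18

3.25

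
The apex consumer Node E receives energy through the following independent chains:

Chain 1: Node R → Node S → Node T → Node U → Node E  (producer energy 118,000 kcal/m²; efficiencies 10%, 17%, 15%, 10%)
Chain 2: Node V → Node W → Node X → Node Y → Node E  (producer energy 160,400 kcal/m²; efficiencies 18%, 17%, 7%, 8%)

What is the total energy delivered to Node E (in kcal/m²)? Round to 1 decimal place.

Chain 1: 118000 × 0.1 × 0.17 × 0.15 × 0.1 = 30.09 kcal/m²
Chain 2: 160400 × 0.18 × 0.17 × 0.07 × 0.08 = 27.486144 kcal/m²
Total at Node E: 30.09 + 27.486144 = 57.576144 kcal/m²

57.6 kcal/m²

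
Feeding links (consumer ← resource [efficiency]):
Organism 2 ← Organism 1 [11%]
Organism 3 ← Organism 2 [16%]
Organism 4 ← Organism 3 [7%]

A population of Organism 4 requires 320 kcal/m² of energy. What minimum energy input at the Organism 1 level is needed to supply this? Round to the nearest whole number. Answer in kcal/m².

Cumulative transfer efficiency: 0.11 × 0.16 × 0.07 = 0.001232
Organism 1 energy = 320 / 0.001232 = 259740 kcal/m²

259740 kcal/m²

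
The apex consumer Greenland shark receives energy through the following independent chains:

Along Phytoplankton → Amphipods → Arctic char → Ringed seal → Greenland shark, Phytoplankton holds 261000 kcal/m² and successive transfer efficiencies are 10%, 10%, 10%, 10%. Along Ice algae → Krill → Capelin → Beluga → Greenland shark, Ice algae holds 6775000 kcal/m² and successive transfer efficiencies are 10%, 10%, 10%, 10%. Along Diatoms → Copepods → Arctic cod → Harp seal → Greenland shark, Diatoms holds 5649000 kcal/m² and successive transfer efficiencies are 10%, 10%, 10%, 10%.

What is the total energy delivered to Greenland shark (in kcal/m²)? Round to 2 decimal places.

Via Phytoplankton: 261000 × 0.1 × 0.1 × 0.1 × 0.1 = 26.1 kcal/m²
Via Ice algae: 6775000 × 0.1 × 0.1 × 0.1 × 0.1 = 677.5 kcal/m²
Via Diatoms: 5649000 × 0.1 × 0.1 × 0.1 × 0.1 = 564.9 kcal/m²
Total at Greenland shark: 26.1 + 677.5 + 564.9 = 1268.5 kcal/m²

1268.50 kcal/m²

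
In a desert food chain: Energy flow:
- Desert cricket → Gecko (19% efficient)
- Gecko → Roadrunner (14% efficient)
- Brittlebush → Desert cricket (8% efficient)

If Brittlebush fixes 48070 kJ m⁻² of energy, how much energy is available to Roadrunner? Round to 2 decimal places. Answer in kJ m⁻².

102.29 kJ m⁻²

Desert cricket: 48070 × 0.08 = 3845.6 kJ m⁻²
Gecko: 3845.6 × 0.19 = 730.664 kJ m⁻²
Roadrunner: 730.664 × 0.14 = 102.29296 kJ m⁻²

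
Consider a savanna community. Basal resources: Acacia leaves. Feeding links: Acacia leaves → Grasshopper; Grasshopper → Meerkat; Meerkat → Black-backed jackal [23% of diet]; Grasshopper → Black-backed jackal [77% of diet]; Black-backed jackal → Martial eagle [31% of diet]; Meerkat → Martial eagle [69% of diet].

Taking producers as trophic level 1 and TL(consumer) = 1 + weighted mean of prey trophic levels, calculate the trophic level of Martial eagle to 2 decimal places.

4.07

Grasshopper: 1 + 1 = 2
Meerkat: 1 + 2 = 3
Black-backed jackal: 1 + (0.23×3 + 0.77×2) = 3.23
Martial eagle: 1 + (0.31×3.23 + 0.69×3) = 4.0713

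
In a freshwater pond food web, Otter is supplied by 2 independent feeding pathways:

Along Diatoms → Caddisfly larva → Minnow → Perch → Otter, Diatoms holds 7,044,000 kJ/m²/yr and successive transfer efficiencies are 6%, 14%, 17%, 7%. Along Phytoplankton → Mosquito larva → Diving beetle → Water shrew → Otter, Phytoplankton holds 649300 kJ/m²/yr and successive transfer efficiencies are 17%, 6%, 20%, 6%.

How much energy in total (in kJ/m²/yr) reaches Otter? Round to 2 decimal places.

783.59 kJ/m²/yr

Via Diatoms: 7044000 × 0.06 × 0.14 × 0.17 × 0.07 = 704.11824 kJ/m²/yr
Via Phytoplankton: 649300 × 0.17 × 0.06 × 0.2 × 0.06 = 79.47432 kJ/m²/yr
Total at Otter: 704.11824 + 79.47432 = 783.59256 kJ/m²/yr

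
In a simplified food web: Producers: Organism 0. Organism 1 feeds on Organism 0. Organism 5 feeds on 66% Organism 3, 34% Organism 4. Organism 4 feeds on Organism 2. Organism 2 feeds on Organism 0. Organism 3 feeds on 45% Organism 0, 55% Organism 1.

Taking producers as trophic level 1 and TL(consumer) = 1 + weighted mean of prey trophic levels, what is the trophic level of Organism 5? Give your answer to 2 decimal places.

3.70

Organism 1: 1 + 1 = 2
Organism 2: 1 + 1 = 2
Organism 3: 1 + (0.45×1 + 0.55×2) = 2.55
Organism 4: 1 + 2 = 3
Organism 5: 1 + (0.66×2.55 + 0.34×3) = 3.703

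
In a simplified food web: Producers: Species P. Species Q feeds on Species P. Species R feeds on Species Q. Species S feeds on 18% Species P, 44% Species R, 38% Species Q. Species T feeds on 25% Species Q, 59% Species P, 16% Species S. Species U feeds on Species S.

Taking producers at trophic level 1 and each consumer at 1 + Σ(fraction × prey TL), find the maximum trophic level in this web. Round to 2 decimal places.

Species Q: 1 + 1 = 2
Species R: 1 + 2 = 3
Species S: 1 + (0.18×1 + 0.44×3 + 0.38×2) = 3.26
Species T: 1 + (0.25×2 + 0.59×1 + 0.16×3.26) = 2.6116
Species U: 1 + 3.26 = 4.26

4.26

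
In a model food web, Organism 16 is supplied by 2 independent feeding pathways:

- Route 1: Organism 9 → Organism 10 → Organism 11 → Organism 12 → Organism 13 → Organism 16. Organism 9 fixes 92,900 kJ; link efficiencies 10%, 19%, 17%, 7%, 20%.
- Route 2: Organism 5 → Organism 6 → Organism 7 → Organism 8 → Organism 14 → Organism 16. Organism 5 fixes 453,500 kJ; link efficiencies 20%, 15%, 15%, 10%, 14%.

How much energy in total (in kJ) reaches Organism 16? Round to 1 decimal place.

32.8 kJ

Route 1: 92900 × 0.1 × 0.19 × 0.17 × 0.07 × 0.2 = 4.200938 kJ
Route 2: 453500 × 0.2 × 0.15 × 0.15 × 0.1 × 0.14 = 28.5705 kJ
Total at Organism 16: 4.200938 + 28.5705 = 32.771438 kJ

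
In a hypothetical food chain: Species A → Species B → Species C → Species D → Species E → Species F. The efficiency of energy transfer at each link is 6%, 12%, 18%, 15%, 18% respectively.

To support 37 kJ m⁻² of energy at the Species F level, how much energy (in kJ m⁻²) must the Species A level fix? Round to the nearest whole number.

1057385 kJ m⁻²

Cumulative transfer efficiency: 0.06 × 0.12 × 0.18 × 0.15 × 0.18 = 0.000034992
Species A energy = 37 / 0.000034992 = 1057385 kJ m⁻²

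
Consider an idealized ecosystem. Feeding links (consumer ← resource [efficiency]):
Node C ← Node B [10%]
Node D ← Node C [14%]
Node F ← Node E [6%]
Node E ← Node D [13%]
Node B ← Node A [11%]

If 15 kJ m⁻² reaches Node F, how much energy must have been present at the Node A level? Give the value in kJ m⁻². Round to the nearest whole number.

Cumulative transfer efficiency: 0.11 × 0.1 × 0.14 × 0.13 × 0.06 = 0.000012012
Node A energy = 15 / 0.000012012 = 1248751 kJ m⁻²

1248751 kJ m⁻²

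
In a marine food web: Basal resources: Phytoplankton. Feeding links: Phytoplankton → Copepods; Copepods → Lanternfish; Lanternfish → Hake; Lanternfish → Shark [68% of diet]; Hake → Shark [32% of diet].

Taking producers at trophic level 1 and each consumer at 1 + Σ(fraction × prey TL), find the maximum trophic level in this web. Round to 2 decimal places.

Copepods: 1 + 1 = 2
Lanternfish: 1 + 2 = 3
Hake: 1 + 3 = 4
Shark: 1 + (0.68×3 + 0.32×4) = 4.32

4.32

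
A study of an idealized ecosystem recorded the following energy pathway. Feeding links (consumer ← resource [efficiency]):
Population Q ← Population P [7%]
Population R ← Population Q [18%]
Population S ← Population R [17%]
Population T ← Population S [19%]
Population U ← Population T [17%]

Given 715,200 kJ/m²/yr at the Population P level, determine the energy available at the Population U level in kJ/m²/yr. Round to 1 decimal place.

Population Q: 715200 × 0.07 = 50064 kJ/m²/yr
Population R: 50064 × 0.18 = 9011.52 kJ/m²/yr
Population S: 9011.52 × 0.17 = 1531.9584 kJ/m²/yr
Population T: 1531.9584 × 0.19 = 291.072096 kJ/m²/yr
Population U: 291.072096 × 0.17 = 49.48225632 kJ/m²/yr

49.5 kJ/m²/yr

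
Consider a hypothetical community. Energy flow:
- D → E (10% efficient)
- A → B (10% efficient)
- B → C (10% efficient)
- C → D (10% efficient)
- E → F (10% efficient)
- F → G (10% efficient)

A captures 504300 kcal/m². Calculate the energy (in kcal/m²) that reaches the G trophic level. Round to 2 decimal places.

B: 504300 × 0.1 = 50430 kcal/m²
C: 50430 × 0.1 = 5043 kcal/m²
D: 5043 × 0.1 = 504.3 kcal/m²
E: 504.3 × 0.1 = 50.43 kcal/m²
F: 50.43 × 0.1 = 5.043 kcal/m²
G: 5.043 × 0.1 = 0.5043 kcal/m²

0.50 kcal/m²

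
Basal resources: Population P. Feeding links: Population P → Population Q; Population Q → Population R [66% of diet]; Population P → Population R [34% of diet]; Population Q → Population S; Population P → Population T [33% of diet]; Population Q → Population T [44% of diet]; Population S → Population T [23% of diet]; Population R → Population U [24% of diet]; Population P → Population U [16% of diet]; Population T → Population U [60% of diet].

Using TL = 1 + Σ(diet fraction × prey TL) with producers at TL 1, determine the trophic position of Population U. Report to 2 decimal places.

Population Q: 1 + 1 = 2
Population R: 1 + (0.66×2 + 0.34×1) = 2.66
Population S: 1 + 2 = 3
Population T: 1 + (0.33×1 + 0.44×2 + 0.23×3) = 2.9
Population U: 1 + (0.24×2.66 + 0.16×1 + 0.6×2.9) = 3.5384

3.54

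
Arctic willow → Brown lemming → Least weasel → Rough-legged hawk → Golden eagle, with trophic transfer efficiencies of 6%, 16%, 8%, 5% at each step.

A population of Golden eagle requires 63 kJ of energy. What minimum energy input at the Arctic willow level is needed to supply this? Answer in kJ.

Cumulative transfer efficiency: 0.06 × 0.16 × 0.08 × 0.05 = 0.0000384
Arctic willow energy = 63 / 0.0000384 = 1640625 kJ

1640625 kJ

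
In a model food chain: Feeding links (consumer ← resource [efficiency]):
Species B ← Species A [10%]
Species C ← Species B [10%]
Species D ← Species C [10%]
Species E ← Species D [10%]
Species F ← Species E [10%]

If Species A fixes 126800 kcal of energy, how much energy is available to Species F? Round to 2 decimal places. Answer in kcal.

Species B: 126800 × 0.1 = 12680 kcal
Species C: 12680 × 0.1 = 1268 kcal
Species D: 1268 × 0.1 = 126.8 kcal
Species E: 126.8 × 0.1 = 12.68 kcal
Species F: 12.68 × 0.1 = 1.268 kcal

1.27 kcal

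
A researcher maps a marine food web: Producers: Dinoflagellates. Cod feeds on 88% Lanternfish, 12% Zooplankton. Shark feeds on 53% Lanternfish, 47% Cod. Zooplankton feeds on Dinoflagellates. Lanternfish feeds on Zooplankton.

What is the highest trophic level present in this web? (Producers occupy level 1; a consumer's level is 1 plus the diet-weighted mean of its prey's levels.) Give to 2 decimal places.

Zooplankton: 1 + 1 = 2
Lanternfish: 1 + 2 = 3
Cod: 1 + (0.88×3 + 0.12×2) = 3.88
Shark: 1 + (0.53×3 + 0.47×3.88) = 4.4136

4.41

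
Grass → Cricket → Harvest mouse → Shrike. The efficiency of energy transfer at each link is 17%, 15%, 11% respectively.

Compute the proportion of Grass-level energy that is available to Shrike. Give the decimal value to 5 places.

Product of link efficiencies: 0.17 × 0.15 × 0.11 = 0.002805

0.00281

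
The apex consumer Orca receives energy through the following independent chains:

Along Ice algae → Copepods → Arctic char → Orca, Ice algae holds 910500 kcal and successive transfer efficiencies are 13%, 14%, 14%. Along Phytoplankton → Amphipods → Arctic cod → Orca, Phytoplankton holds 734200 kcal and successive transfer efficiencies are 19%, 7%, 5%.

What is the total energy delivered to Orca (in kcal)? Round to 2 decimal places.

2808.20 kcal

Via Ice algae: 910500 × 0.13 × 0.14 × 0.14 = 2319.954 kcal
Via Phytoplankton: 734200 × 0.19 × 0.07 × 0.05 = 488.243 kcal
Total at Orca: 2319.954 + 488.243 = 2808.197 kcal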